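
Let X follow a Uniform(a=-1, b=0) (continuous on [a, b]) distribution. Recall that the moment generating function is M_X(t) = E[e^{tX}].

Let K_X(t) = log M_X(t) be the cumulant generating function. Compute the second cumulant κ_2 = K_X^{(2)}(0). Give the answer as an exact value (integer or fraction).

κ_2 = D^2[K](0) = 1/12

M_X(t) = (1 - e^(-t))/t
K_X(t) = log M_X(t) = -log(t) + log(1 - e^(-t))
D^2[K](t) = (-t^2*e^(t) + e^(2*t) - 2*e^(t) + 1)/(t^2*e^(2*t) - 2*t^2*e^(t) + t^2)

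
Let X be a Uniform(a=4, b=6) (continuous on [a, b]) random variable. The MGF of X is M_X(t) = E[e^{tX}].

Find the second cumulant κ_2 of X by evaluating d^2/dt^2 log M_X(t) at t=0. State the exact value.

M_X(t) = (e^(6*t) - e^(4*t))/(2*t)
K_X(t) = log M_X(t) = -log(t) + log(e^(6*t) - e^(4*t)) - log(2)
dK/dt = (6*t*e^(2*t) - 4*t - e^(2*t) + 1)/(t*e^(2*t) - t)
d^2K/dt^2 = (-4*t^2*e^(2*t) + e^(4*t) - 2*e^(2*t) + 1)/(t^2*e^(4*t) - 2*t^2*e^(2*t) + t^2)

κ_2 = d^2K/dt^2 |_{t=0} = 1/3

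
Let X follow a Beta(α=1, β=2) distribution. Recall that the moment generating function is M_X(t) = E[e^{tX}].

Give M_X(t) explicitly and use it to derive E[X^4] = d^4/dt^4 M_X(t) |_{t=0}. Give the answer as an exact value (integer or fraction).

E[X^4] = d^4M/dt^4 |_{t=0} = 1/15

M_X(t) = ₁F₁(1; 3; t)
dM/dt = ₁F₁(2; 4; t)/3
d^2M/dt^2 = ₁F₁(3; 5; t)/6
d^3M/dt^3 = ₁F₁(4; 6; t)/10
d^4M/dt^4 = ₁F₁(5; 7; t)/15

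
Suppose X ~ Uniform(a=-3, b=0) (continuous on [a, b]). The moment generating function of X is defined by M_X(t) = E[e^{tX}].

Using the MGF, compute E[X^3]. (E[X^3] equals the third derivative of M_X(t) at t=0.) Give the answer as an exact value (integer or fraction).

M_X(t) = (1 - e^(-3*t))/(3*t)
dM/dt = (3*t - e^(3*t) + 1)*e^(-3*t)/(3*t^2)
d^2M/dt^2 = (-9*t^2 - 6*t + 2*e^(3*t) - 2)*e^(-3*t)/(3*t^3)
d^3M/dt^3 = (9*t^3 + 9*t^2 + 6*t - 2*e^(3*t) + 2)*e^(-3*t)/t^4

E[X^3] = d^3M/dt^3 |_{t=0} = -27/4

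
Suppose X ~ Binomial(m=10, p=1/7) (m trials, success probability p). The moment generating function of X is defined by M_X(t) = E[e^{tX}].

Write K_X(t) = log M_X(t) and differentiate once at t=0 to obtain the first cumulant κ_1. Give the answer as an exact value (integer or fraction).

M_X(t) = (e^(t)/7 + 6/7)^10
K_X(t) = log M_X(t) = 10*log(e^(t)/7 + 6/7)
K^(1)(t) = 10*e^(t)/(e^(t) + 6)

κ_1 = K^(1)(0) = 10/7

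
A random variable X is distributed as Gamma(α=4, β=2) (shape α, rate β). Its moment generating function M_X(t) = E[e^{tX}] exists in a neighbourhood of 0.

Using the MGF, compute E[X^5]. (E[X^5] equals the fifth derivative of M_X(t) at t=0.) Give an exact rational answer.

E[X^5] = d^5M/dt^5 |_{t=0} = 210

M_X(t) = 16/(2 - t)^4
dM/dt = -64/(t^5 - 10*t^4 + 40*t^3 - 80*t^2 + 80*t - 32)
d^2M/dt^2 = 320/(t^6 - 12*t^5 + 60*t^4 - 160*t^3 + 240*t^2 - 192*t + 64)
d^3M/dt^3 = -1920/(t^7 - 14*t^6 + 84*t^5 - 280*t^4 + 560*t^3 - 672*t^2 + 448*t - 128)
d^4M/dt^4 = 13440/(t^8 - 16*t^7 + 112*t^6 - 448*t^5 + 1120*t^4 - 1792*t^3 + 1792*t^2 - 1024*t + 256)
d^5M/dt^5 = -107520/(t^9 - 18*t^8 + 144*t^7 - 672*t^6 + 2016*t^5 - 4032*t^4 + 5376*t^3 - 4608*t^2 + 2304*t - 512)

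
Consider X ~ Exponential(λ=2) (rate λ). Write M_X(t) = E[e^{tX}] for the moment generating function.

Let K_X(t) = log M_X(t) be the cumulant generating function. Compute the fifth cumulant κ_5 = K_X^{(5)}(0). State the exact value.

M_X(t) = 2/(2 - t)
K_X(t) = log M_X(t) = -log(2 - t) + log(2)
K′(t) = -1/(t - 2)
K′′(t) = 1/(t^2 - 4*t + 4)
K′′′(t) = -2/(t^3 - 6*t^2 + 12*t - 8)
K′′′′(t) = 6/(t^4 - 8*t^3 + 24*t^2 - 32*t + 16)
K′′′′′(t) = -24/(t^5 - 10*t^4 + 40*t^3 - 80*t^2 + 80*t - 32)

κ_5 = K′′′′′(0) = 3/4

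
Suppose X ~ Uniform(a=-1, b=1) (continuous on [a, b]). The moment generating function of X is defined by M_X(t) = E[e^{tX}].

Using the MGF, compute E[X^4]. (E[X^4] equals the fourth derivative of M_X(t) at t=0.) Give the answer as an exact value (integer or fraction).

M_X(t) = (e^(t) - e^(-t))/(2*t)
dM/dt = (t*e^(2*t) + t - e^(2*t) + 1)*e^(-t)/(2*t^2)
d^2M/dt^2 = (t^2*e^(2*t) - t^2 - 2*t*e^(2*t) - 2*t + 2*e^(2*t) - 2)*e^(-t)/(2*t^3)
d^3M/dt^3 = (t^3*e^(2*t) + t^3 - 3*t^2*e^(2*t) + 3*t^2 + 6*t*e^(2*t) + 6*t - 6*e^(2*t) + 6)*e^(-t)/(2*t^4)
d^4M/dt^4 = (t^4*e^(2*t) - t^4 - 4*t^3*e^(2*t) - 4*t^3 + 12*t^2*e^(2*t) - 12*t^2 - 24*t*e^(2*t) - 24*t + 24*e^(2*t) - 24)*e^(-t)/(2*t^5)

E[X^4] = d^4M/dt^4 |_{t=0} = 1/5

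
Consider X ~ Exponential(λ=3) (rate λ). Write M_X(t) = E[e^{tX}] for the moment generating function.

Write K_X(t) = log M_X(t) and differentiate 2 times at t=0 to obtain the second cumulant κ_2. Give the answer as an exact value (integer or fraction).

κ_2 = d^2K/dt^2 |_{t=0} = 1/9

M_X(t) = 3/(3 - t)
K_X(t) = log M_X(t) = -log(3 - t) + log(3)
dK/dt = -1/(t - 3)
d^2K/dt^2 = 1/(t^2 - 6*t + 9)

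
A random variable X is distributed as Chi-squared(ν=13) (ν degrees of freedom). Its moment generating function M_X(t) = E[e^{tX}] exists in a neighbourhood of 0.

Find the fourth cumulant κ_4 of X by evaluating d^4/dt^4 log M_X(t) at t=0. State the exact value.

M_X(t) = (1 - 2*t)^(-13/2)
K_X(t) = log M_X(t) = -13*log(1 - 2*t)/2
K′(t) = -13/(2*t - 1)
K′′(t) = 26/(4*t^2 - 4*t + 1)
K′′′(t) = -104/(8*t^3 - 12*t^2 + 6*t - 1)
K′′′′(t) = 624/(16*t^4 - 32*t^3 + 24*t^2 - 8*t + 1)

κ_4 = K′′′′(0) = 624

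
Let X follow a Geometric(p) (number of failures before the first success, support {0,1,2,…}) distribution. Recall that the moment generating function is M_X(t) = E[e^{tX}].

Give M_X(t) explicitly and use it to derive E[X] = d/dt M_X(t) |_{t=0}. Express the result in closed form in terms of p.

E[X] = dM/dt |_{t=0} = (1 - p)/p

M_X(t) = p/(-(1 - p)*e^(t) + 1)
dM/dt = (-p^2*e^(t) + p*e^(t))/(p^2*e^(2*t) - 2*p*e^(2*t) + 2*p*e^(t) + e^(2*t) - 2*e^(t) + 1)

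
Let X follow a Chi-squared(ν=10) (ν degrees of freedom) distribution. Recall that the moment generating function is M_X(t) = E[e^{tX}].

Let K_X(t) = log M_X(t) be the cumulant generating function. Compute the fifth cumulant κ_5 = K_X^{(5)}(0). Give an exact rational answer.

κ_5 = D^5[K](0) = 3840

M_X(t) = (1 - 2*t)^(-5)
K_X(t) = log M_X(t) = -5*log(1 - 2*t)
D^5[K](t) = -3840/(32*t^5 - 80*t^4 + 80*t^3 - 40*t^2 + 10*t - 1)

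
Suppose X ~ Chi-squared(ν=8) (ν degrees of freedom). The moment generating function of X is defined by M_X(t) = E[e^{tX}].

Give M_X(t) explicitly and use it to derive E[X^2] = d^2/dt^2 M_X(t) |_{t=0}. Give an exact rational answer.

M_X(t) = (1 - 2*t)^(-4)
M′(t) = -8/(32*t^5 - 80*t^4 + 80*t^3 - 40*t^2 + 10*t - 1)
M′′(t) = 80/(64*t^6 - 192*t^5 + 240*t^4 - 160*t^3 + 60*t^2 - 12*t + 1)

E[X^2] = M′′(0) = 80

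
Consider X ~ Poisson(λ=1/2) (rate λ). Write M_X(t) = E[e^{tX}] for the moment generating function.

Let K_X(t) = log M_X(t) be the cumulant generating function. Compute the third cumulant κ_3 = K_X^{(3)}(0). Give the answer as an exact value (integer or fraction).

M_X(t) = e^(e^(t)/2 - 1/2)
K_X(t) = log M_X(t) = e^(t)/2 - 1/2
K^(3)(t) = e^(t)/2

κ_3 = K^(3)(0) = 1/2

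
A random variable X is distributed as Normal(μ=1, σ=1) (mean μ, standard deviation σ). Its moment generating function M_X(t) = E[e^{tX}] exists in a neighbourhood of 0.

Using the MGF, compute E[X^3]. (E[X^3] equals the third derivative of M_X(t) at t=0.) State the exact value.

M_X(t) = e^(t^2/2 + t)
M′(t) = t*e^(t)*e^(t^2/2) + e^(t)*e^(t^2/2)
M′′(t) = t^2*e^(t)*e^(t^2/2) + 2*t*e^(t)*e^(t^2/2) + 2*e^(t)*e^(t^2/2)
M′′′(t) = t^3*e^(t)*e^(t^2/2) + 3*t^2*e^(t)*e^(t^2/2) + 6*t*e^(t)*e^(t^2/2) + 4*e^(t)*e^(t^2/2)

E[X^3] = M′′′(0) = 4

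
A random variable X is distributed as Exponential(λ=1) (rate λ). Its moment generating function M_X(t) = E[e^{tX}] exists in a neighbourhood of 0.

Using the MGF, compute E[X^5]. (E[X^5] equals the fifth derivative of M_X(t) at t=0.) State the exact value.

M_X(t) = 1/(1 - t)
M^(5)(t) = 120/(t^6 - 6*t^5 + 15*t^4 - 20*t^3 + 15*t^2 - 6*t + 1)

E[X^5] = M^(5)(0) = 120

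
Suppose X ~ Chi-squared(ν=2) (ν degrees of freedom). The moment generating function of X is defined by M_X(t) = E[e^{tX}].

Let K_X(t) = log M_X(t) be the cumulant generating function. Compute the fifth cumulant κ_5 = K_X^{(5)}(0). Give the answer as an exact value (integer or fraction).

M_X(t) = 1/(1 - 2*t)
K_X(t) = log M_X(t) = -log(1 - 2*t)
D^5[K](t) = -768/(32*t^5 - 80*t^4 + 80*t^3 - 40*t^2 + 10*t - 1)

κ_5 = D^5[K](0) = 768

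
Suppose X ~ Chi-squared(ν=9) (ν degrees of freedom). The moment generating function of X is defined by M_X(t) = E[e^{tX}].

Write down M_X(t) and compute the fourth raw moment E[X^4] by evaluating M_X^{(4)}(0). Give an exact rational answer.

M_X(t) = (1 - 2*t)^(-9/2)

E[X^4] = D^4[M](0) = 19305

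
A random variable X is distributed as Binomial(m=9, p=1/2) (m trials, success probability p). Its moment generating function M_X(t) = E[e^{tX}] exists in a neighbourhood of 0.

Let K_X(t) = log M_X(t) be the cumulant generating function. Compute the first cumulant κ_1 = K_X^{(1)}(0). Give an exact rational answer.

κ_1 = K′(0) = 9/2

M_X(t) = (e^(t)/2 + 1/2)^9
K_X(t) = log M_X(t) = 9*log(e^(t)/2 + 1/2)
K′(t) = 9*e^(t)/(e^(t) + 1)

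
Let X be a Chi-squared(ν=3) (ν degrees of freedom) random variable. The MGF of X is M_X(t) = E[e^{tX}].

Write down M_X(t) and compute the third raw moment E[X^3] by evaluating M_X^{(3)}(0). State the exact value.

M_X(t) = (1 - 2*t)^(-3/2)
M^(3)(t) = 105/(16*t^4*√(1 - 2*t) - 32*t^3*√(1 - 2*t) + 24*t^2*√(1 - 2*t) - 8*t*√(1 - 2*t) + √(1 - 2*t))

E[X^3] = M^(3)(0) = 105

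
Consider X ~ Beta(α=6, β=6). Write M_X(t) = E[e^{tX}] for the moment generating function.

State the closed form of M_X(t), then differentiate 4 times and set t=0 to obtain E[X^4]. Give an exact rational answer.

E[X^4] = d^4M/dt^4 |_{t=0} = 6/65

M_X(t) = ₁F₁(6; 12; t)
dM/dt = ₁F₁(7; 13; t)/2
d^2M/dt^2 = 7*₁F₁(8; 14; t)/26
d^3M/dt^3 = 2*₁F₁(9; 15; t)/13
d^4M/dt^4 = 6*₁F₁(10; 16; t)/65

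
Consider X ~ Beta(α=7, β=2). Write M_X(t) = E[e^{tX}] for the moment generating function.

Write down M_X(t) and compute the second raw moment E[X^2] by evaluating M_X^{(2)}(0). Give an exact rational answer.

E[X^2] = M′′(0) = 28/45

M_X(t) = ₁F₁(7; 9; t)
M′(t) = 7*₁F₁(8; 10; t)/9
M′′(t) = 28*₁F₁(9; 11; t)/45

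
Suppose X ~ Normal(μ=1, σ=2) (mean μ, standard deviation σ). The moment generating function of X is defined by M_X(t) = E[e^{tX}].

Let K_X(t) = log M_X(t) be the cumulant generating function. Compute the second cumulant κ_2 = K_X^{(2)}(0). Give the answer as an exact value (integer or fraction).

κ_2 = K^(2)(0) = 4

M_X(t) = e^(2*t^2 + t)
K_X(t) = log M_X(t) = 2*t^2 + t
K^(2)(t) = 4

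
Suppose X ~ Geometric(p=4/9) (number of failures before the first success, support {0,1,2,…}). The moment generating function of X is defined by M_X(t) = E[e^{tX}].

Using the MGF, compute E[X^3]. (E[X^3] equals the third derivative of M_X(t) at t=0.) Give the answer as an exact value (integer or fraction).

E[X^3] = M′′′(0) = 715/32

M_X(t) = 4/(9*(1 - 5*e^(t)/9))
M′(t) = 20*e^(t)/(25*e^(2*t) - 90*e^(t) + 81)
M′′(t) = (-100*e^(2*t) - 180*e^(t))/(125*e^(3*t) - 675*e^(2*t) + 1215*e^(t) - 729)
M′′′(t) = (500*e^(3*t) + 3600*e^(2*t) + 1620*e^(t))/(625*e^(4*t) - 4500*e^(3*t) + 12150*e^(2*t) - 14580*e^(t) + 6561)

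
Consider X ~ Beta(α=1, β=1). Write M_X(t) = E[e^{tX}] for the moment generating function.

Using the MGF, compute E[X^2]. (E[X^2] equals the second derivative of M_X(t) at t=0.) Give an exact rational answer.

E[X^2] = M^(2)(0) = 1/3

M_X(t) = ₁F₁(1; 2; t)
M^(2)(t) = ₁F₁(3; 4; t)/3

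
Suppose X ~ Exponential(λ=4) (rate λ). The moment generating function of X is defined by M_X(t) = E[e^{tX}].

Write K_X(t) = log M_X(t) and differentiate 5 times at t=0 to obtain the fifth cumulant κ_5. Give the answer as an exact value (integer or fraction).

M_X(t) = 4/(4 - t)
K_X(t) = log M_X(t) = -log(4 - t) + 2*log(2)
K′(t) = -1/(t - 4)
K′′(t) = 1/(t^2 - 8*t + 16)
K′′′(t) = -2/(t^3 - 12*t^2 + 48*t - 64)
K′′′′(t) = 6/(t^4 - 16*t^3 + 96*t^2 - 256*t + 256)
K′′′′′(t) = -24/(t^5 - 20*t^4 + 160*t^3 - 640*t^2 + 1280*t - 1024)

κ_5 = K′′′′′(0) = 3/128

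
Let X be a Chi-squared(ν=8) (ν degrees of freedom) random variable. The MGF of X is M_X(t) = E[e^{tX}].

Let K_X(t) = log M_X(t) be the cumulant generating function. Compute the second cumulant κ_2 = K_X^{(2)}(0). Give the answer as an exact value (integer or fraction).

M_X(t) = (1 - 2*t)^(-4)
K_X(t) = log M_X(t) = -4*log(1 - 2*t)
K′(t) = -8/(2*t - 1)
K′′(t) = 16/(4*t^2 - 4*t + 1)

κ_2 = K′′(0) = 16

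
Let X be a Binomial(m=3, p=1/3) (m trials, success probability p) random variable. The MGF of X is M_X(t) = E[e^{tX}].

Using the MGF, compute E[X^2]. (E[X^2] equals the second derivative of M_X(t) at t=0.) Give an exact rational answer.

E[X^2] = M^(2)(0) = 5/3

M_X(t) = (e^(t)/3 + 2/3)^3
M^(2)(t) = e^(3*t)/3 + 8*e^(2*t)/9 + 4*e^(t)/9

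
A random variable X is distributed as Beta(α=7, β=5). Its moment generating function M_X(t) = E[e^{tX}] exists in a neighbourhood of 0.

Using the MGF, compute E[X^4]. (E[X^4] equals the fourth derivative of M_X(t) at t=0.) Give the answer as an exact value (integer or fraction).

M_X(t) = ₁F₁(7; 12; t)
dM/dt = 7*₁F₁(8; 13; t)/12
d^2M/dt^2 = 14*₁F₁(9; 14; t)/39
d^3M/dt^3 = 3*₁F₁(10; 15; t)/13
d^4M/dt^4 = 2*₁F₁(11; 16; t)/13

E[X^4] = d^4M/dt^4 |_{t=0} = 2/13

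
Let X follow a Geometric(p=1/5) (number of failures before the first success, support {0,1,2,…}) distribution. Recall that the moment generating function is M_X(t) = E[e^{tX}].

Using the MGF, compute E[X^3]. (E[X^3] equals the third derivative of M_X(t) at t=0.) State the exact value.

M_X(t) = 1/(5*(1 - 4*e^(t)/5))
M′(t) = 4*e^(t)/(16*e^(2*t) - 40*e^(t) + 25)
M′′(t) = (-16*e^(2*t) - 20*e^(t))/(64*e^(3*t) - 240*e^(2*t) + 300*e^(t) - 125)
M′′′(t) = (64*e^(3*t) + 320*e^(2*t) + 100*e^(t))/(256*e^(4*t) - 1280*e^(3*t) + 2400*e^(2*t) - 2000*e^(t) + 625)

E[X^3] = M′′′(0) = 484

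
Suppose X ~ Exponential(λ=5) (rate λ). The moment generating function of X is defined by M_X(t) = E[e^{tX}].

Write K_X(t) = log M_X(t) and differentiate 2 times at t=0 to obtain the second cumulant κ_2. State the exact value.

M_X(t) = 5/(5 - t)
K_X(t) = log M_X(t) = -log(5 - t) + log(5)
K′(t) = -1/(t - 5)
K′′(t) = 1/(t^2 - 10*t + 25)

κ_2 = K′′(0) = 1/25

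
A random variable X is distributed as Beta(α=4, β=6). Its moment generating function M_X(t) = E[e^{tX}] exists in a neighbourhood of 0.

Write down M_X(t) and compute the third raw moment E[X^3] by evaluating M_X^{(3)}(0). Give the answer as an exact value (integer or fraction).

E[X^3] = M^(3)(0) = 1/11

M_X(t) = ₁F₁(4; 10; t)
M^(3)(t) = ₁F₁(7; 13; t)/11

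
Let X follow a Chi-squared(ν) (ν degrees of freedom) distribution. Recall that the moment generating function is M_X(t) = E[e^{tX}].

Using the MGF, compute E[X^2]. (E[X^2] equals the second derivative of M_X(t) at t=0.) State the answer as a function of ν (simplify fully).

E[X^2] = D^2[M](0) = ν*(ν + 2)

M_X(t) = (1 - 2*t)^(-ν/2)
D^2[M](t) = (ν^2 + 2*ν)/(4*t^2*(1 - 2*t)^(ν/2) - 4*t*(1 - 2*t)^(ν/2) + (1 - 2*t)^(ν/2))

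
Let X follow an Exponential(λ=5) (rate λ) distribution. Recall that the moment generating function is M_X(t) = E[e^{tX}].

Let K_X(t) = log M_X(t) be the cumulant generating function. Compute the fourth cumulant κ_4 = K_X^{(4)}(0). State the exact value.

M_X(t) = 5/(5 - t)
K_X(t) = log M_X(t) = -log(5 - t) + log(5)
D^4[K](t) = 6/(t^4 - 20*t^3 + 150*t^2 - 500*t + 625)

κ_4 = D^4[K](0) = 6/625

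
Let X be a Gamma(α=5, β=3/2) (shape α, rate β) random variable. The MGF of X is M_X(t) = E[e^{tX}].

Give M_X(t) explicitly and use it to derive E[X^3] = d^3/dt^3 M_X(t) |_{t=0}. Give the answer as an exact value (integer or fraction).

E[X^3] = M′′′(0) = 560/9

M_X(t) = 243/(32*(3/2 - t)^5)
M′(t) = 2430/(64*t^6 - 576*t^5 + 2160*t^4 - 4320*t^3 + 4860*t^2 - 2916*t + 729)
M′′(t) = -29160/(128*t^7 - 1344*t^6 + 6048*t^5 - 15120*t^4 + 22680*t^3 - 20412*t^2 + 10206*t - 2187)
M′′′(t) = 408240/(256*t^8 - 3072*t^7 + 16128*t^6 - 48384*t^5 + 90720*t^4 - 108864*t^3 + 81648*t^2 - 34992*t + 6561)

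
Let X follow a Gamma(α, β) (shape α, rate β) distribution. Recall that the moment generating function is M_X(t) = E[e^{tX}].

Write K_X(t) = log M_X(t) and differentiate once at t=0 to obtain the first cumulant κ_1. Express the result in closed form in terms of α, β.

κ_1 = D[K](0) = α/β

M_X(t) = (β/(β - t))^α
K_X(t) = log M_X(t) = α*(log(β) - log(β - t))
D[K](t) = -α/(-β + t)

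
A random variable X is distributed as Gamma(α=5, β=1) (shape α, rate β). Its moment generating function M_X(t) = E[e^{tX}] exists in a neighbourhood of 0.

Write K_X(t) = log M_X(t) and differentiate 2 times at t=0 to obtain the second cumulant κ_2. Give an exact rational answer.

M_X(t) = (1 - t)^(-5)
K_X(t) = log M_X(t) = -5*log(1 - t)
D^2[K](t) = 5/(t^2 - 2*t + 1)

κ_2 = D^2[K](0) = 5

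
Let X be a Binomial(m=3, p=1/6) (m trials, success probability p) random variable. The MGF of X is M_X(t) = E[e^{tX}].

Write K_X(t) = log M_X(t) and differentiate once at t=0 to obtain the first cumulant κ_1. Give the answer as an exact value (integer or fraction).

κ_1 = K′(0) = 1/2

M_X(t) = (e^(t)/6 + 5/6)^3
K_X(t) = log M_X(t) = 3*log(e^(t)/6 + 5/6)
K′(t) = 3*e^(t)/(e^(t) + 5)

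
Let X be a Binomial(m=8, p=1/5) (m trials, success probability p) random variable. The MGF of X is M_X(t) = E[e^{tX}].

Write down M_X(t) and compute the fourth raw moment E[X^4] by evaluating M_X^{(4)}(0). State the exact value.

E[X^4] = D^4[M](0) = 4512/125

M_X(t) = (e^(t)/5 + 4/5)^8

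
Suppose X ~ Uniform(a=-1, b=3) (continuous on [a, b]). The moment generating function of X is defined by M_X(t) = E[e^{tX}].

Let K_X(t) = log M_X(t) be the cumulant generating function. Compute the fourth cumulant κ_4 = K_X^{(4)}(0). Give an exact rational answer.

M_X(t) = (e^(3*t) - e^(-t))/(4*t)
K_X(t) = log M_X(t) = -log(t) + log(e^(3*t) - e^(-t)) - 2*log(2)
K′(t) = (3*t*e^(4*t) + t - e^(4*t) + 1)/(t*e^(4*t) - t)
K′′(t) = (-16*t^2*e^(4*t) + e^(8*t) - 2*e^(4*t) + 1)/(t^2*e^(8*t) - 2*t^2*e^(4*t) + t^2)
K′′′(t) = (64*t^3*e^(8*t) + 64*t^3*e^(4*t) - 2*e^(12*t) + 6*e^(8*t) - 6*e^(4*t) + 2)/(t^3*e^(12*t) - 3*t^3*e^(8*t) + 3*t^3*e^(4*t) - t^3)

κ_4 = K′′′′(0) = -32/15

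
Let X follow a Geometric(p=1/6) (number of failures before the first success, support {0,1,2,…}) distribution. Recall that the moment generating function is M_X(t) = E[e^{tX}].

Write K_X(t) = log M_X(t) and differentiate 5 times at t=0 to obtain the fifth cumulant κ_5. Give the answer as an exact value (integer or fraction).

M_X(t) = 1/(6*(1 - 5*e^(t)/6))
K_X(t) = log M_X(t) = -log(1 - 5*e^(t)/6) - log(6)
dK/dt = -5*e^(t)/(5*e^(t) - 6)
d^2K/dt^2 = 30*e^(t)/(25*e^(2*t) - 60*e^(t) + 36)
d^3K/dt^3 = (-150*e^(2*t) - 180*e^(t))/(125*e^(3*t) - 450*e^(2*t) + 540*e^(t) - 216)
d^4K/dt^4 = (750*e^(3*t) + 3600*e^(2*t) + 1080*e^(t))/(625*e^(4*t) - 3000*e^(3*t) + 5400*e^(2*t) - 4320*e^(t) + 1296)
d^5K/dt^5 = (-3750*e^(4*t) - 49500*e^(3*t) - 59400*e^(2*t) - 6480*e^(t))/(3125*e^(5*t) - 18750*e^(4*t) + 45000*e^(3*t) - 54000*e^(2*t) + 32400*e^(t) - 7776)

κ_5 = d^5K/dt^5 |_{t=0} = 119130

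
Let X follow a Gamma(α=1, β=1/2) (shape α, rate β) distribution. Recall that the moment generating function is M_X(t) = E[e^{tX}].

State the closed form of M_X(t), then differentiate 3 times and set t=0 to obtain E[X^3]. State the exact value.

M_X(t) = 1/(2*(1/2 - t))
D^3[M](t) = 48/(16*t^4 - 32*t^3 + 24*t^2 - 8*t + 1)

E[X^3] = D^3[M](0) = 48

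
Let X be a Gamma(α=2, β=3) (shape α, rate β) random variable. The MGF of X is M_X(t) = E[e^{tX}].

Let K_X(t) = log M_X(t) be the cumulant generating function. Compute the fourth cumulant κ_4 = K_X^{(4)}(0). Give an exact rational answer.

κ_4 = d^4K/dt^4 |_{t=0} = 4/27

M_X(t) = 9/(3 - t)^2
K_X(t) = log M_X(t) = -2*log(3 - t) + 2*log(3)
dK/dt = -2/(t - 3)
d^2K/dt^2 = 2/(t^2 - 6*t + 9)
d^3K/dt^3 = -4/(t^3 - 9*t^2 + 27*t - 27)
d^4K/dt^4 = 12/(t^4 - 12*t^3 + 54*t^2 - 108*t + 81)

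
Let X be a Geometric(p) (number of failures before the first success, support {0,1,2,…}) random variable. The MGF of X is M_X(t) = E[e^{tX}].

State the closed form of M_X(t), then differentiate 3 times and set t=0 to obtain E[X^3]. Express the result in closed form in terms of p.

E[X^3] = M^(3)(0) = -1 + 7/p - 12/p^2 + 6/p^3

M_X(t) = p/(-(1 - p)*e^(t) + 1)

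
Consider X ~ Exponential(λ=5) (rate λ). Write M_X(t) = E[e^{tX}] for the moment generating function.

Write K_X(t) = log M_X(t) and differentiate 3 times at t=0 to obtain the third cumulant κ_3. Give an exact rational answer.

M_X(t) = 5/(5 - t)
K_X(t) = log M_X(t) = -log(5 - t) + log(5)
D^3[K](t) = -2/(t^3 - 15*t^2 + 75*t - 125)

κ_3 = D^3[K](0) = 2/125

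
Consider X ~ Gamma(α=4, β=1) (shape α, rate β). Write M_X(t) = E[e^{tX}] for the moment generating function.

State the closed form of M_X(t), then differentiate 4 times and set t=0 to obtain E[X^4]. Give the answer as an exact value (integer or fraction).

M_X(t) = (1 - t)^(-4)
M′(t) = -4/(t^5 - 5*t^4 + 10*t^3 - 10*t^2 + 5*t - 1)
M′′(t) = 20/(t^6 - 6*t^5 + 15*t^4 - 20*t^3 + 15*t^2 - 6*t + 1)
M′′′(t) = -120/(t^7 - 7*t^6 + 21*t^5 - 35*t^4 + 35*t^3 - 21*t^2 + 7*t - 1)
M′′′′(t) = 840/(t^8 - 8*t^7 + 28*t^6 - 56*t^5 + 70*t^4 - 56*t^3 + 28*t^2 - 8*t + 1)

E[X^4] = M′′′′(0) = 840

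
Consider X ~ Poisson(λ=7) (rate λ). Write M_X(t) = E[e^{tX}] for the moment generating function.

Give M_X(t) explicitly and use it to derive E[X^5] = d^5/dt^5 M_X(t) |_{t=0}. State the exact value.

M_X(t) = e^(7*e^(t) - 7)
M^(5)(t) = (16807*e^(5*t)*e^(7*e^(t)) + 24010*e^(4*t)*e^(7*e^(t)) + 8575*e^(3*t)*e^(7*e^(t)) + 735*e^(2*t)*e^(7*e^(t)) + 7*e^(t)*e^(7*e^(t)))*e^(-7)

E[X^5] = M^(5)(0) = 50134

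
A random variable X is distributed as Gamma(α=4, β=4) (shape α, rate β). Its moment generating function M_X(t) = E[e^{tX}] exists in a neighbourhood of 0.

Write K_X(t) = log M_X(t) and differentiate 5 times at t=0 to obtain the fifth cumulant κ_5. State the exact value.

M_X(t) = 256/(4 - t)^4
K_X(t) = log M_X(t) = -4*log(4 - t) + 8*log(2)
K′(t) = -4/(t - 4)
K′′(t) = 4/(t^2 - 8*t + 16)
K′′′(t) = -8/(t^3 - 12*t^2 + 48*t - 64)
K′′′′(t) = 24/(t^4 - 16*t^3 + 96*t^2 - 256*t + 256)
K′′′′′(t) = -96/(t^5 - 20*t^4 + 160*t^3 - 640*t^2 + 1280*t - 1024)

κ_5 = K′′′′′(0) = 3/32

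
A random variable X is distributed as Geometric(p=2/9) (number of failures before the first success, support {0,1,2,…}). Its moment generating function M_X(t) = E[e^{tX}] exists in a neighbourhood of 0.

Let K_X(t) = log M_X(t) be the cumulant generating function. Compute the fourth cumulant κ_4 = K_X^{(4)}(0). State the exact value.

κ_4 = K^(4)(0) = 12033/8

M_X(t) = 2/(9*(1 - 7*e^(t)/9))
K_X(t) = log M_X(t) = -log(1 - 7*e^(t)/9) - 2*log(3) + log(2)
K^(4)(t) = (3087*e^(3*t) + 15876*e^(2*t) + 5103*e^(t))/(2401*e^(4*t) - 12348*e^(3*t) + 23814*e^(2*t) - 20412*e^(t) + 6561)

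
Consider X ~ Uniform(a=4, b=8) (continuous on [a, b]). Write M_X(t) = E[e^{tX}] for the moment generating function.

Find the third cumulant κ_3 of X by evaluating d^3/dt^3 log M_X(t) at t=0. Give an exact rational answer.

M_X(t) = (e^(8*t) - e^(4*t))/(4*t)
K_X(t) = log M_X(t) = -log(t) + log(e^(8*t) - e^(4*t)) - 2*log(2)
K′(t) = (8*t*e^(4*t) - 4*t - e^(4*t) + 1)/(t*e^(4*t) - t)
K′′(t) = (-16*t^2*e^(4*t) + e^(8*t) - 2*e^(4*t) + 1)/(t^2*e^(8*t) - 2*t^2*e^(4*t) + t^2)
K′′′(t) = (64*t^3*e^(8*t) + 64*t^3*e^(4*t) - 2*e^(12*t) + 6*e^(8*t) - 6*e^(4*t) + 2)/(t^3*e^(12*t) - 3*t^3*e^(8*t) + 3*t^3*e^(4*t) - t^3)

κ_3 = K′′′(0) = 0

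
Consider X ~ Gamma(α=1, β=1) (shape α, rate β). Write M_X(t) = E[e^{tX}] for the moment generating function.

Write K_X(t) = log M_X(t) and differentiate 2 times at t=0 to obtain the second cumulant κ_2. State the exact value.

M_X(t) = 1/(1 - t)
K_X(t) = log M_X(t) = -log(1 - t)
D^2[K](t) = 1/(t^2 - 2*t + 1)

κ_2 = D^2[K](0) = 1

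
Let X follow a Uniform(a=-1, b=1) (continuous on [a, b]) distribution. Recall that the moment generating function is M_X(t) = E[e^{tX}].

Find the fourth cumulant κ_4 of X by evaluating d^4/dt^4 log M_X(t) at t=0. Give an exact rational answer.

κ_4 = D^4[K](0) = -2/15

M_X(t) = (e^(t) - e^(-t))/(2*t)
K_X(t) = log M_X(t) = -log(t) + log(e^(t) - e^(-t)) - log(2)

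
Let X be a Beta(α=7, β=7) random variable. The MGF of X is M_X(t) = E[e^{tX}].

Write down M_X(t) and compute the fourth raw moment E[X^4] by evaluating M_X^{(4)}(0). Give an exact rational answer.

E[X^4] = M′′′′(0) = 3/34

M_X(t) = ₁F₁(7; 14; t)
M′(t) = ₁F₁(8; 15; t)/2
M′′(t) = 4*₁F₁(9; 16; t)/15
M′′′(t) = 3*₁F₁(10; 17; t)/20
M′′′′(t) = 3*₁F₁(11; 18; t)/34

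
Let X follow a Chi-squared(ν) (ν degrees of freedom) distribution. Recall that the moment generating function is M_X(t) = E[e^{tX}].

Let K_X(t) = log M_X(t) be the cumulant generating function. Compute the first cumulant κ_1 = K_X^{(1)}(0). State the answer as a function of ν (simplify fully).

κ_1 = D[K](0) = ν

M_X(t) = (1 - 2*t)^(-ν/2)
K_X(t) = log M_X(t) = -ν*log(1 - 2*t)/2
D[K](t) = -ν/(2*t - 1)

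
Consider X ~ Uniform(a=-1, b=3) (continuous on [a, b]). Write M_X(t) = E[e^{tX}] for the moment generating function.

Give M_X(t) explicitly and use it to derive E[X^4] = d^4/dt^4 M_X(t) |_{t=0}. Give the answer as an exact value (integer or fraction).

M_X(t) = (e^(3*t) - e^(-t))/(4*t)
M′(t) = (3*t*e^(4*t) + t - e^(4*t) + 1)*e^(-t)/(4*t^2)
M′′(t) = (9*t^2*e^(4*t) - t^2 - 6*t*e^(4*t) - 2*t + 2*e^(4*t) - 2)*e^(-t)/(4*t^3)
M′′′(t) = (27*t^3*e^(4*t) + t^3 - 27*t^2*e^(4*t) + 3*t^2 + 18*t*e^(4*t) + 6*t - 6*e^(4*t) + 6)*e^(-t)/(4*t^4)
M′′′′(t) = (81*t^4*e^(4*t) - t^4 - 108*t^3*e^(4*t) - 4*t^3 + 108*t^2*e^(4*t) - 12*t^2 - 72*t*e^(4*t) - 24*t + 24*e^(4*t) - 24)*e^(-t)/(4*t^5)

E[X^4] = M′′′′(0) = 61/5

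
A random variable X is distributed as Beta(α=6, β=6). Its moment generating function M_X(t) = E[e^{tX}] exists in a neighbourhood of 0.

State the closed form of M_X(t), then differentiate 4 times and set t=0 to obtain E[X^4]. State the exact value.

E[X^4] = M^(4)(0) = 6/65

M_X(t) = ₁F₁(6; 12; t)
M^(4)(t) = 6*₁F₁(10; 16; t)/65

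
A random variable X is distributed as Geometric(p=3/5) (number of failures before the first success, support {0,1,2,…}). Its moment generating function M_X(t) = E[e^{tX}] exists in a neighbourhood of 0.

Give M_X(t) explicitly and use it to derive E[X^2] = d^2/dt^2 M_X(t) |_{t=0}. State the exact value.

E[X^2] = M^(2)(0) = 14/9

M_X(t) = 3/(5*(1 - 2*e^(t)/5))
M^(2)(t) = (-12*e^(2*t) - 30*e^(t))/(8*e^(3*t) - 60*e^(2*t) + 150*e^(t) - 125)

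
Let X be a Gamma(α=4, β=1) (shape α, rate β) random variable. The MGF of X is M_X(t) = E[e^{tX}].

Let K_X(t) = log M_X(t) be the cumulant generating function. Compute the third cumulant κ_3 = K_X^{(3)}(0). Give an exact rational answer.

M_X(t) = (1 - t)^(-4)
K_X(t) = log M_X(t) = -4*log(1 - t)
dK/dt = -4/(t - 1)
d^2K/dt^2 = 4/(t^2 - 2*t + 1)
d^3K/dt^3 = -8/(t^3 - 3*t^2 + 3*t - 1)

κ_3 = d^3K/dt^3 |_{t=0} = 8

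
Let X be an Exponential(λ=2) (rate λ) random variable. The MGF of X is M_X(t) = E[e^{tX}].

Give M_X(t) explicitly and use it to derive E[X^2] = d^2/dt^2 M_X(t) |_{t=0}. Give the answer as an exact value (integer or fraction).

M_X(t) = 2/(2 - t)
M′(t) = 2/(t^2 - 4*t + 4)
M′′(t) = -4/(t^3 - 6*t^2 + 12*t - 8)

E[X^2] = M′′(0) = 1/2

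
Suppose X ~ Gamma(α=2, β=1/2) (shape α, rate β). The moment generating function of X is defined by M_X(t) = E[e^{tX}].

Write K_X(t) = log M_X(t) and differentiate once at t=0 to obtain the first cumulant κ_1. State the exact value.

κ_1 = K^(1)(0) = 4

M_X(t) = 1/(4*(1/2 - t)^2)
K_X(t) = log M_X(t) = -2*log(1/2 - t) - 2*log(2)
K^(1)(t) = -4/(2*t - 1)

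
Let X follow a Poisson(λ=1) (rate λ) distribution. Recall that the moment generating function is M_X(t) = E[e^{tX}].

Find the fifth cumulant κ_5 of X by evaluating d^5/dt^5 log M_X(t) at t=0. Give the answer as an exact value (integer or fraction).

M_X(t) = e^(e^(t) - 1)
K_X(t) = log M_X(t) = e^(t) - 1
dK/dt = e^(t)
d^2K/dt^2 = e^(t)
d^3K/dt^3 = e^(t)
d^4K/dt^4 = e^(t)
d^5K/dt^5 = e^(t)

κ_5 = d^5K/dt^5 |_{t=0} = 1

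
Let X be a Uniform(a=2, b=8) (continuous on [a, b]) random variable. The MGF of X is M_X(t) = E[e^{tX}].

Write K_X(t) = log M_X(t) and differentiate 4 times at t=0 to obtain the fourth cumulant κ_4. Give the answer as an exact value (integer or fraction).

κ_4 = d^4K/dt^4 |_{t=0} = -54/5

M_X(t) = (e^(8*t) - e^(2*t))/(6*t)
K_X(t) = log M_X(t) = -log(t) + log(e^(8*t) - e^(2*t)) - log(6)
dK/dt = (8*t*e^(6*t) - 2*t - e^(6*t) + 1)/(t*e^(6*t) - t)
d^2K/dt^2 = (-36*t^2*e^(6*t) + e^(12*t) - 2*e^(6*t) + 1)/(t^2*e^(12*t) - 2*t^2*e^(6*t) + t^2)
d^3K/dt^3 = (216*t^3*e^(12*t) + 216*t^3*e^(6*t) - 2*e^(18*t) + 6*e^(12*t) - 6*e^(6*t) + 2)/(t^3*e^(18*t) - 3*t^3*e^(12*t) + 3*t^3*e^(6*t) - t^3)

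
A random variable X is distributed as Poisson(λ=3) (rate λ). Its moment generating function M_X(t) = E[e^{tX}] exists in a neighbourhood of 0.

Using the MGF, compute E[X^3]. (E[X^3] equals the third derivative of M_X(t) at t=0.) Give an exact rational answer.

M_X(t) = e^(3*e^(t) - 3)
dM/dt = 3*e^(-3)*e^(t)*e^(3*e^(t))
d^2M/dt^2 = (9*e^(2*t)*e^(3*e^(t)) + 3*e^(t)*e^(3*e^(t)))*e^(-3)
d^3M/dt^3 = (27*e^(3*t)*e^(3*e^(t)) + 27*e^(2*t)*e^(3*e^(t)) + 3*e^(t)*e^(3*e^(t)))*e^(-3)

E[X^3] = d^3M/dt^3 |_{t=0} = 57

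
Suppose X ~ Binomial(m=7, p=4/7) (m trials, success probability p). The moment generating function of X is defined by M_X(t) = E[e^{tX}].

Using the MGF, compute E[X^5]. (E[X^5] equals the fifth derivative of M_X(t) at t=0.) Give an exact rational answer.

M_X(t) = (4*e^(t)/7 + 3/7)^7
dM/dt = 16384*e^(7*t)/117649 + 73728*e^(6*t)/117649 + 138240*e^(5*t)/117649 + 138240*e^(4*t)/117649 + 77760*e^(3*t)/117649 + 23328*e^(2*t)/117649 + 2916*e^(t)/117649
d^2M/dt^2 = 16384*e^(7*t)/16807 + 442368*e^(6*t)/117649 + 691200*e^(5*t)/117649 + 552960*e^(4*t)/117649 + 233280*e^(3*t)/117649 + 46656*e^(2*t)/117649 + 2916*e^(t)/117649
d^3M/dt^3 = 16384*e^(7*t)/2401 + 2654208*e^(6*t)/117649 + 3456000*e^(5*t)/117649 + 2211840*e^(4*t)/117649 + 699840*e^(3*t)/117649 + 93312*e^(2*t)/117649 + 2916*e^(t)/117649

E[X^5] = d^5M/dt^5 |_{t=0} = 5374564/2401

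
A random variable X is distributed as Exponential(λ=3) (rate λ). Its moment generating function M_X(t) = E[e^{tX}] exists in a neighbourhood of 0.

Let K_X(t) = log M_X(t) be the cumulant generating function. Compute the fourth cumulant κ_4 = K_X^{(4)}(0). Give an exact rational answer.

κ_4 = d^4K/dt^4 |_{t=0} = 2/27

M_X(t) = 3/(3 - t)
K_X(t) = log M_X(t) = -log(3 - t) + log(3)
dK/dt = -1/(t - 3)
d^2K/dt^2 = 1/(t^2 - 6*t + 9)
d^3K/dt^3 = -2/(t^3 - 9*t^2 + 27*t - 27)
d^4K/dt^4 = 6/(t^4 - 12*t^3 + 54*t^2 - 108*t + 81)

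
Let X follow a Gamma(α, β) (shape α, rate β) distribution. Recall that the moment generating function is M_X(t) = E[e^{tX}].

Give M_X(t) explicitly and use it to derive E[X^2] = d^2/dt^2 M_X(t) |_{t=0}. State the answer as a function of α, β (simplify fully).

E[X^2] = d^2M/dt^2 |_{t=0} = α*(α + 1)/β^2

M_X(t) = (β/(β - t))^α
dM/dt = -α*β^α*(1/(β - t))^α/(-β + t)
d^2M/dt^2 = (α^2*β^α*(1/(β - t))^α + α*β^α*(1/(β - t))^α)/(β^2 - 2*β*t + t^2)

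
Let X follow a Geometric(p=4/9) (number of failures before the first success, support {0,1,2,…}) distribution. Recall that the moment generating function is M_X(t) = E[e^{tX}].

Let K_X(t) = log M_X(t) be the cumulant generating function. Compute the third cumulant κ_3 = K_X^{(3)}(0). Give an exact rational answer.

M_X(t) = 4/(9*(1 - 5*e^(t)/9))
K_X(t) = log M_X(t) = -log(1 - 5*e^(t)/9) - 2*log(3) + 2*log(2)
K′(t) = -5*e^(t)/(5*e^(t) - 9)
K′′(t) = 45*e^(t)/(25*e^(2*t) - 90*e^(t) + 81)
K′′′(t) = (-225*e^(2*t) - 405*e^(t))/(125*e^(3*t) - 675*e^(2*t) + 1215*e^(t) - 729)

κ_3 = K′′′(0) = 315/32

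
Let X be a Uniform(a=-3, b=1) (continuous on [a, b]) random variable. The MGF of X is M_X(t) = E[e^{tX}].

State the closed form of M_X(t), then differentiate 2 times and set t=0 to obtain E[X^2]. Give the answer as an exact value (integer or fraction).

M_X(t) = (e^(t) - e^(-3*t))/(4*t)
M^(2)(t) = (t^2*e^(4*t) - 9*t^2 - 2*t*e^(4*t) - 6*t + 2*e^(4*t) - 2)*e^(-3*t)/(4*t^3)

E[X^2] = M^(2)(0) = 7/3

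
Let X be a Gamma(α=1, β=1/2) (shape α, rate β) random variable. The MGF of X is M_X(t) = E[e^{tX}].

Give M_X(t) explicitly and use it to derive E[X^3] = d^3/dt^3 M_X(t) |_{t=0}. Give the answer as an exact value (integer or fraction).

E[X^3] = d^3M/dt^3 |_{t=0} = 48

M_X(t) = 1/(2*(1/2 - t))
dM/dt = 2/(4*t^2 - 4*t + 1)
d^2M/dt^2 = -8/(8*t^3 - 12*t^2 + 6*t - 1)
d^3M/dt^3 = 48/(16*t^4 - 32*t^3 + 24*t^2 - 8*t + 1)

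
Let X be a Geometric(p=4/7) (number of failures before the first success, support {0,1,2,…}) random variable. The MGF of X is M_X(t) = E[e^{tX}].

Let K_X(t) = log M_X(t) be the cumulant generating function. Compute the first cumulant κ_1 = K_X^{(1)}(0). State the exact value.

M_X(t) = 4/(7*(1 - 3*e^(t)/7))
K_X(t) = log M_X(t) = -log(1 - 3*e^(t)/7) - log(7) + 2*log(2)
dK/dt = -3*e^(t)/(3*e^(t) - 7)

κ_1 = dK/dt |_{t=0} = 3/4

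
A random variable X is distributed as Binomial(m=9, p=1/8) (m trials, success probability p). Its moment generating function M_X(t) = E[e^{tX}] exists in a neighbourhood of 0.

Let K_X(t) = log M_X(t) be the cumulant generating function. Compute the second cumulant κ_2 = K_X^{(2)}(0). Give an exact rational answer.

M_X(t) = (e^(t)/8 + 7/8)^9
K_X(t) = log M_X(t) = 9*log(e^(t)/8 + 7/8)
K′(t) = 9*e^(t)/(e^(t) + 7)
K′′(t) = 63*e^(t)/(e^(2*t) + 14*e^(t) + 49)

κ_2 = K′′(0) = 63/64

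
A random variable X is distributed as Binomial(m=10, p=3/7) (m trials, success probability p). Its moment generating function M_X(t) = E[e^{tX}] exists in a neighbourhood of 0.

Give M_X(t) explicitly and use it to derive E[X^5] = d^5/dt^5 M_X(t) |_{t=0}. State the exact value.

M_X(t) = (3*e^(t)/7 + 4/7)^10

E[X^5] = M′′′′′(0) = 9139800/2401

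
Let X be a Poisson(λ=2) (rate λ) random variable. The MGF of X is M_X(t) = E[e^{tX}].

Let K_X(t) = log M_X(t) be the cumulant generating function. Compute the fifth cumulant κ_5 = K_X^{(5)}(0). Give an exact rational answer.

κ_5 = K′′′′′(0) = 2

M_X(t) = e^(2*e^(t) - 2)
K_X(t) = log M_X(t) = 2*e^(t) - 2
K′(t) = 2*e^(t)
K′′(t) = 2*e^(t)
K′′′(t) = 2*e^(t)
K′′′′(t) = 2*e^(t)
K′′′′′(t) = 2*e^(t)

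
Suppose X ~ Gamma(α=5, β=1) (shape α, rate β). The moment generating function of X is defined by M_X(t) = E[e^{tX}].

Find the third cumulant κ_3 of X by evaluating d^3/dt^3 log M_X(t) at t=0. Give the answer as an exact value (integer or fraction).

κ_3 = D^3[K](0) = 10

M_X(t) = (1 - t)^(-5)
K_X(t) = log M_X(t) = -5*log(1 - t)
D^3[K](t) = -10/(t^3 - 3*t^2 + 3*t - 1)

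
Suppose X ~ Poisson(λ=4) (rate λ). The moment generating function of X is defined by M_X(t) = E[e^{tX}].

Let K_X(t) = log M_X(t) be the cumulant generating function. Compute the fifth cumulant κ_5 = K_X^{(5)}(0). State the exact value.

M_X(t) = e^(4*e^(t) - 4)
K_X(t) = log M_X(t) = 4*e^(t) - 4
D^5[K](t) = 4*e^(t)

κ_5 = D^5[K](0) = 4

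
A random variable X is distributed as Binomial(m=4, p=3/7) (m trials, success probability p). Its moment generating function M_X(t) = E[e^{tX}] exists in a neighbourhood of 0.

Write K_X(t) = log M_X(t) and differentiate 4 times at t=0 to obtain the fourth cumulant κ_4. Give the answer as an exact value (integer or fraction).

M_X(t) = (3*e^(t)/7 + 4/7)^4
K_X(t) = log M_X(t) = 4*log(3*e^(t)/7 + 4/7)
K^(4)(t) = (432*e^(3*t) - 2304*e^(2*t) + 768*e^(t))/(81*e^(4*t) + 432*e^(3*t) + 864*e^(2*t) + 768*e^(t) + 256)

κ_4 = K^(4)(0) = -1104/2401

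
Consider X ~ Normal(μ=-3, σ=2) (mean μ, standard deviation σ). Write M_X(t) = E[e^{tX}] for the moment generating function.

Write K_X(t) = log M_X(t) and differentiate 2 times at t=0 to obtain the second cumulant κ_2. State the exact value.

κ_2 = K^(2)(0) = 4

M_X(t) = e^(2*t^2 - 3*t)
K_X(t) = log M_X(t) = 2*t^2 - 3*t
K^(2)(t) = 4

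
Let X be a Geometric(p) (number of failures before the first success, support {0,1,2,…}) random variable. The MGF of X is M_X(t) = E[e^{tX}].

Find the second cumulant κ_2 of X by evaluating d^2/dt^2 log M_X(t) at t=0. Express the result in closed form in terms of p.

κ_2 = D^2[K](0) = (1 - p)/p^2

M_X(t) = p/(-(1 - p)*e^(t) + 1)
K_X(t) = log M_X(t) = log(p) - log(-(1 - p)*e^(t) + 1)
D^2[K](t) = (-p*e^(t) + e^(t))/(p^2*e^(2*t) - 2*p*e^(2*t) + 2*p*e^(t) + e^(2*t) - 2*e^(t) + 1)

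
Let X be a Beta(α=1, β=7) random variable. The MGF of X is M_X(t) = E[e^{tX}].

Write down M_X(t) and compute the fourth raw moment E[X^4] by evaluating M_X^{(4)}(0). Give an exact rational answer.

E[X^4] = D^4[M](0) = 1/330

M_X(t) = ₁F₁(1; 8; t)
D^4[M](t) = ₁F₁(5; 12; t)/330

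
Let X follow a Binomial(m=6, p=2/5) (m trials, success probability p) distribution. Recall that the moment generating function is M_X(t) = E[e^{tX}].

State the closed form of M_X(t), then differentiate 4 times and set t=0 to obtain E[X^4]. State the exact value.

M_X(t) = (2*e^(t)/5 + 3/5)^6
dM/dt = 384*e^(6*t)/15625 + 576*e^(5*t)/3125 + 1728*e^(4*t)/3125 + 2592*e^(3*t)/3125 + 1944*e^(2*t)/3125 + 2916*e^(t)/15625
d^2M/dt^2 = 2304*e^(6*t)/15625 + 576*e^(5*t)/625 + 6912*e^(4*t)/3125 + 7776*e^(3*t)/3125 + 3888*e^(2*t)/3125 + 2916*e^(t)/15625
d^3M/dt^3 = 13824*e^(6*t)/15625 + 576*e^(5*t)/125 + 27648*e^(4*t)/3125 + 23328*e^(3*t)/3125 + 7776*e^(2*t)/3125 + 2916*e^(t)/15625
d^4M/dt^4 = 82944*e^(6*t)/15625 + 576*e^(5*t)/25 + 110592*e^(4*t)/3125 + 69984*e^(3*t)/3125 + 15552*e^(2*t)/3125 + 2916*e^(t)/15625

E[X^4] = d^4M/dt^4 |_{t=0} = 11412/125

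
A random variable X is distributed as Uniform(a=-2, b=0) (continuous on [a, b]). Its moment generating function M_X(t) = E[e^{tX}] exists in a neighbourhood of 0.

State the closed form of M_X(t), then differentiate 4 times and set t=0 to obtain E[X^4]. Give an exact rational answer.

M_X(t) = (1 - e^(-2*t))/(2*t)
dM/dt = (2*t - e^(2*t) + 1)*e^(-2*t)/(2*t^2)
d^2M/dt^2 = (-2*t^2 - 2*t + e^(2*t) - 1)*e^(-2*t)/t^3
d^3M/dt^3 = (4*t^3 + 6*t^2 + 6*t - 3*e^(2*t) + 3)*e^(-2*t)/t^4
d^4M/dt^4 = (-8*t^4 - 16*t^3 - 24*t^2 - 24*t + 12*e^(2*t) - 12)*e^(-2*t)/t^5

E[X^4] = d^4M/dt^4 |_{t=0} = 16/5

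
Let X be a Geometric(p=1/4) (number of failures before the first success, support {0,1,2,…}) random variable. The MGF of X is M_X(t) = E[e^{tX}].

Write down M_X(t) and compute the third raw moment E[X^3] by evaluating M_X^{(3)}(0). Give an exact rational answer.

M_X(t) = 1/(4*(1 - 3*e^(t)/4))
M^(3)(t) = (27*e^(3*t) + 144*e^(2*t) + 48*e^(t))/(81*e^(4*t) - 432*e^(3*t) + 864*e^(2*t) - 768*e^(t) + 256)

E[X^3] = M^(3)(0) = 219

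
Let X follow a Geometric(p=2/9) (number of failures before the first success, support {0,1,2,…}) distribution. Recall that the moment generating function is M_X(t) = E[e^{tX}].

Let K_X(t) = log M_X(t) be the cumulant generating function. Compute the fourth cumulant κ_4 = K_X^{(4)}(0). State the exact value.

κ_4 = K^(4)(0) = 12033/8

M_X(t) = 2/(9*(1 - 7*e^(t)/9))
K_X(t) = log M_X(t) = -log(1 - 7*e^(t)/9) - 2*log(3) + log(2)
K^(4)(t) = (3087*e^(3*t) + 15876*e^(2*t) + 5103*e^(t))/(2401*e^(4*t) - 12348*e^(3*t) + 23814*e^(2*t) - 20412*e^(t) + 6561)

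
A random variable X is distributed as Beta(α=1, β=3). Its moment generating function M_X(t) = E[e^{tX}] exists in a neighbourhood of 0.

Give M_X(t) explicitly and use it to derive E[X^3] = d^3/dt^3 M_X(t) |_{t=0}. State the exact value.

E[X^3] = M′′′(0) = 1/20

M_X(t) = ₁F₁(1; 4; t)
M′(t) = ₁F₁(2; 5; t)/4
M′′(t) = ₁F₁(3; 6; t)/10
M′′′(t) = ₁F₁(4; 7; t)/20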